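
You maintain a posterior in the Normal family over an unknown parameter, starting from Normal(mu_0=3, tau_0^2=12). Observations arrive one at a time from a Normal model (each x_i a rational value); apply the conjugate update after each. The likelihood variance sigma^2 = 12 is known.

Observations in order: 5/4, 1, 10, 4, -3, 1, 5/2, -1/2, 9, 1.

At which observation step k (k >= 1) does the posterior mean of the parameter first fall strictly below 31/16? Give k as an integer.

obs 1: x=5/4 → posterior Normal(17/8, 6)
obs 2: x=1 → posterior Normal(7/4, 4)
obs 3: x=10 → posterior Normal(61/16, 3)
obs 4: x=4 → posterior Normal(77/20, 12/5)
obs 5: x=-3 → posterior Normal(65/24, 2)
obs 6: x=1 → posterior Normal(69/28, 12/7)
obs 7: x=5/2 → posterior Normal(79/32, 3/2)
obs 8: x=-1/2 → posterior Normal(77/36, 4/3)
obs 9: x=9 → posterior Normal(113/40, 6/5)
obs 10: x=1 → posterior Normal(117/44, 12/11)

k = 2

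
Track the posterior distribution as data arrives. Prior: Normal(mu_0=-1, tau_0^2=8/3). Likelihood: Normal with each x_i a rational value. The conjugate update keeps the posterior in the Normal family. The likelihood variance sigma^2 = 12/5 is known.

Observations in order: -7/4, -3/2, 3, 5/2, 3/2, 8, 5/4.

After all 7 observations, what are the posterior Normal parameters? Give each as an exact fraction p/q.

mu_0=121/79, tau_0^2=24/79

obs 1: x=-7/4 → posterior Normal(-53/38, 24/19)
obs 2: x=-3/2 → posterior Normal(-83/58, 24/29)
obs 3: x=3 → posterior Normal(-23/78, 8/13)
obs 4: x=5/2 → posterior Normal(27/98, 24/49)
obs 5: x=3/2 → posterior Normal(57/118, 24/59)
obs 6: x=8 → posterior Normal(217/138, 8/23)
obs 7: x=5/4 → posterior Normal(121/79, 24/79)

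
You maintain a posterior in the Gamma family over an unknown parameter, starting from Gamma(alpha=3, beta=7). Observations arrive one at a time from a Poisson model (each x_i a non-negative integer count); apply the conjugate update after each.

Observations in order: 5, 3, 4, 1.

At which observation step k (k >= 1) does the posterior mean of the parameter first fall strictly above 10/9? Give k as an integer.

obs 1: x=5 → posterior Gamma(8, 8)
obs 2: x=3 → posterior Gamma(11, 9)
obs 3: x=4 → posterior Gamma(15, 10)
obs 4: x=1 → posterior Gamma(16, 11)

k = 2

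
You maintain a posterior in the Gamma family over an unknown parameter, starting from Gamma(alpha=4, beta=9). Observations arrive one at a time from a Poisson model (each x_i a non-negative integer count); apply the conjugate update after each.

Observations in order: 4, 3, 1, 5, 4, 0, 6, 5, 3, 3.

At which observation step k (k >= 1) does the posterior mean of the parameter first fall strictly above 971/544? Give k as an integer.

obs 1: x=4 → posterior Gamma(8, 10)
obs 2: x=3 → posterior Gamma(11, 11)
obs 3: x=1 → posterior Gamma(12, 12)
obs 4: x=5 → posterior Gamma(17, 13)
obs 5: x=4 → posterior Gamma(21, 14)
obs 6: x=0 → posterior Gamma(21, 15)
obs 7: x=6 → posterior Gamma(27, 16)
obs 8: x=5 → posterior Gamma(32, 17)
obs 9: x=3 → posterior Gamma(35, 18)
obs 10: x=3 → posterior Gamma(38, 19)

k = 8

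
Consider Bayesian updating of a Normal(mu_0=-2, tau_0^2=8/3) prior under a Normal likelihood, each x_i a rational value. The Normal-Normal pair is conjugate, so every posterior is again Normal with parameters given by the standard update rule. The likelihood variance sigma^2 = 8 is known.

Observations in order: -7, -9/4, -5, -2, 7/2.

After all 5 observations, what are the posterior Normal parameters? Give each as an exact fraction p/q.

obs 1: x=-7 → posterior Normal(-13/4, 2)
obs 2: x=-9/4 → posterior Normal(-61/20, 8/5)
obs 3: x=-5 → posterior Normal(-27/8, 4/3)
obs 4: x=-2 → posterior Normal(-89/28, 8/7)
obs 5: x=7/2 → posterior Normal(-75/32, 1)

mu_0=-75/32, tau_0^2=1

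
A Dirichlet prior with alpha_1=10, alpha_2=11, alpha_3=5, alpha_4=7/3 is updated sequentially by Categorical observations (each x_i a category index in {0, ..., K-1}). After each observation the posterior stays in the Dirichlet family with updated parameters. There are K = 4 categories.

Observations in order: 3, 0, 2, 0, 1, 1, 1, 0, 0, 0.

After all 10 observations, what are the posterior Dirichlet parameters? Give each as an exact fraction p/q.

obs 1: x=3 → posterior Dirichlet(10, 11, 5, 10/3)
obs 2: x=0 → posterior Dirichlet(11, 11, 5, 10/3)
obs 3: x=2 → posterior Dirichlet(11, 11, 6, 10/3)
obs 4: x=0 → posterior Dirichlet(12, 11, 6, 10/3)
obs 5: x=1 → posterior Dirichlet(12, 12, 6, 10/3)
obs 6: x=1 → posterior Dirichlet(12, 13, 6, 10/3)
obs 7: x=1 → posterior Dirichlet(12, 14, 6, 10/3)
obs 8: x=0 → posterior Dirichlet(13, 14, 6, 10/3)
obs 9: x=0 → posterior Dirichlet(14, 14, 6, 10/3)
obs 10: x=0 → posterior Dirichlet(15, 14, 6, 10/3)

alpha_1=15, alpha_2=14, alpha_3=6, alpha_4=10/3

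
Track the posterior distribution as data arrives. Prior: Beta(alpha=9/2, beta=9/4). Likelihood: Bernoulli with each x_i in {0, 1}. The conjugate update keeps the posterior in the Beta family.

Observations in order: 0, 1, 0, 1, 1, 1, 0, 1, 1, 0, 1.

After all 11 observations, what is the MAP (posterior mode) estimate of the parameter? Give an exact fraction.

2/3

obs 1: x=0 → posterior Beta(9/2, 13/4)
obs 2: x=1 → posterior Beta(11/2, 13/4)
obs 3: x=0 → posterior Beta(11/2, 17/4)
obs 4: x=1 → posterior Beta(13/2, 17/4)
obs 5: x=1 → posterior Beta(15/2, 17/4)
obs 6: x=1 → posterior Beta(17/2, 17/4)
obs 7: x=0 → posterior Beta(17/2, 21/4)
obs 8: x=1 → posterior Beta(19/2, 21/4)
obs 9: x=1 → posterior Beta(21/2, 21/4)
obs 10: x=0 → posterior Beta(21/2, 25/4)
obs 11: x=1 → posterior Beta(23/2, 25/4)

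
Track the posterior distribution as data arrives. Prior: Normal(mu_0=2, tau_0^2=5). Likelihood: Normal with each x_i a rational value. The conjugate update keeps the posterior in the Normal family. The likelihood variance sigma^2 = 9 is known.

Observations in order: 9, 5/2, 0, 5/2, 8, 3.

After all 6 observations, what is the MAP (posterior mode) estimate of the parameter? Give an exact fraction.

11/3

obs 1: x=9 → posterior Normal(9/2, 45/14)
obs 2: x=5/2 → posterior Normal(151/38, 45/19)
obs 3: x=0 → posterior Normal(151/48, 15/8)
obs 4: x=5/2 → posterior Normal(88/29, 45/29)
obs 5: x=8 → posterior Normal(64/17, 45/34)
obs 6: x=3 → posterior Normal(11/3, 15/13)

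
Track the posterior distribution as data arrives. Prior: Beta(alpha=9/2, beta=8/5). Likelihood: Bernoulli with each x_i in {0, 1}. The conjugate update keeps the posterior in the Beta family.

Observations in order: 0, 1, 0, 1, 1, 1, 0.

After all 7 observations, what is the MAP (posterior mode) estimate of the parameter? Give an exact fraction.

25/37

obs 1: x=0 → posterior Beta(9/2, 13/5)
obs 2: x=1 → posterior Beta(11/2, 13/5)
obs 3: x=0 → posterior Beta(11/2, 18/5)
obs 4: x=1 → posterior Beta(13/2, 18/5)
obs 5: x=1 → posterior Beta(15/2, 18/5)
obs 6: x=1 → posterior Beta(17/2, 18/5)
obs 7: x=0 → posterior Beta(17/2, 23/5)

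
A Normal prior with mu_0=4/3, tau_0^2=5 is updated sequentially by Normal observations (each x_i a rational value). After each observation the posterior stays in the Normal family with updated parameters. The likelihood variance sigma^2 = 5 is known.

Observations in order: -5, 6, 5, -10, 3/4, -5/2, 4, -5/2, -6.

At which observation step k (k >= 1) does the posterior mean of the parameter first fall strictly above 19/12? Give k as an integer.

obs 1: x=-5 → posterior Normal(-11/6, 5/2)
obs 2: x=6 → posterior Normal(7/9, 5/3)
obs 3: x=5 → posterior Normal(11/6, 5/4)
obs 4: x=-10 → posterior Normal(-8/15, 1)
obs 5: x=3/4 → posterior Normal(-23/72, 5/6)
obs 6: x=-5/2 → posterior Normal(-53/84, 5/7)
obs 7: x=4 → posterior Normal(-5/96, 5/8)
obs 8: x=-5/2 → posterior Normal(-35/108, 5/9)
obs 9: x=-6 → posterior Normal(-107/120, 1/2)

k = 3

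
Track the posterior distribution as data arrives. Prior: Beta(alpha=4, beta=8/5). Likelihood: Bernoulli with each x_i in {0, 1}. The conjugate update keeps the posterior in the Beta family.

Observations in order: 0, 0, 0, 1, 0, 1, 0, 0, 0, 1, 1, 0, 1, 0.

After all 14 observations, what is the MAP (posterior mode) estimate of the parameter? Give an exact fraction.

5/11

obs 1: x=0 → posterior Beta(4, 13/5)
obs 2: x=0 → posterior Beta(4, 18/5)
obs 3: x=0 → posterior Beta(4, 23/5)
obs 4: x=1 → posterior Beta(5, 23/5)
obs 5: x=0 → posterior Beta(5, 28/5)
obs 6: x=1 → posterior Beta(6, 28/5)
obs 7: x=0 → posterior Beta(6, 33/5)
obs 8: x=0 → posterior Beta(6, 38/5)
obs 9: x=0 → posterior Beta(6, 43/5)
obs 10: x=1 → posterior Beta(7, 43/5)
obs 11: x=1 → posterior Beta(8, 43/5)
obs 12: x=0 → posterior Beta(8, 48/5)
obs 13: x=1 → posterior Beta(9, 48/5)
obs 14: x=0 → posterior Beta(9, 53/5)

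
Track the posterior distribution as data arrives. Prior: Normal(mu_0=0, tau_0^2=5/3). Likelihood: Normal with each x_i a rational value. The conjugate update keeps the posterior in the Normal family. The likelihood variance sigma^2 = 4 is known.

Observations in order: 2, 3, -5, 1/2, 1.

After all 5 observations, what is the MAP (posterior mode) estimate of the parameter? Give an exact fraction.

obs 1: x=2 → posterior Normal(10/17, 20/17)
obs 2: x=3 → posterior Normal(25/22, 10/11)
obs 3: x=-5 → posterior Normal(0, 20/27)
obs 4: x=1/2 → posterior Normal(5/64, 5/8)
obs 5: x=1 → posterior Normal(15/74, 20/37)

15/74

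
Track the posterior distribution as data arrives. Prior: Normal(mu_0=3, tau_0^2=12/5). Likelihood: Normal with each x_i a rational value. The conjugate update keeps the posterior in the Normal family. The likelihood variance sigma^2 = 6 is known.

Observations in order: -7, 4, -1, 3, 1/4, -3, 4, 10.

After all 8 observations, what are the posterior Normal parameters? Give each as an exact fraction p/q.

mu_0=71/42, tau_0^2=4/7

obs 1: x=-7 → posterior Normal(1/7, 12/7)
obs 2: x=4 → posterior Normal(1, 4/3)
obs 3: x=-1 → posterior Normal(7/11, 12/11)
obs 4: x=3 → posterior Normal(1, 12/13)
obs 5: x=1/4 → posterior Normal(9/10, 4/5)
obs 6: x=-3 → posterior Normal(15/34, 12/17)
obs 7: x=4 → posterior Normal(31/38, 12/19)
obs 8: x=10 → posterior Normal(71/42, 4/7)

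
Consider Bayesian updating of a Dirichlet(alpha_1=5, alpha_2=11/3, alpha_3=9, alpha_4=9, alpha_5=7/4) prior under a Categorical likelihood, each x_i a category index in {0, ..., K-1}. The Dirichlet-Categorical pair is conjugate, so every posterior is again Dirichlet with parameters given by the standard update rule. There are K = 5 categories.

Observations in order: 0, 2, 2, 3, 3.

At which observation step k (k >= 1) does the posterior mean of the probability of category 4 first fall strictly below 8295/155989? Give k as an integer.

obs 1: x=0 → posterior Dirichlet(6, 11/3, 9, 9, 7/4)
obs 2: x=2 → posterior Dirichlet(6, 11/3, 10, 9, 7/4)
obs 3: x=2 → posterior Dirichlet(6, 11/3, 11, 9, 7/4)
obs 4: x=3 → posterior Dirichlet(6, 11/3, 11, 10, 7/4)
obs 5: x=3 → posterior Dirichlet(6, 11/3, 11, 11, 7/4)

k = 5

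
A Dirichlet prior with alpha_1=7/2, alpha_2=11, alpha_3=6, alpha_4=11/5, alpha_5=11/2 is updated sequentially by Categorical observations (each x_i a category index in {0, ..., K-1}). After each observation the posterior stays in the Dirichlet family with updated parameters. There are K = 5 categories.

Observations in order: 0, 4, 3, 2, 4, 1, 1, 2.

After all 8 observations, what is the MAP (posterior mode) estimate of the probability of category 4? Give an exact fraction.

5/24

obs 1: x=0 → posterior Dirichlet(9/2, 11, 6, 11/5, 11/2)
obs 2: x=4 → posterior Dirichlet(9/2, 11, 6, 11/5, 13/2)
obs 3: x=3 → posterior Dirichlet(9/2, 11, 6, 16/5, 13/2)
obs 4: x=2 → posterior Dirichlet(9/2, 11, 7, 16/5, 13/2)
obs 5: x=4 → posterior Dirichlet(9/2, 11, 7, 16/5, 15/2)
obs 6: x=1 → posterior Dirichlet(9/2, 12, 7, 16/5, 15/2)
obs 7: x=1 → posterior Dirichlet(9/2, 13, 7, 16/5, 15/2)
obs 8: x=2 → posterior Dirichlet(9/2, 13, 8, 16/5, 15/2)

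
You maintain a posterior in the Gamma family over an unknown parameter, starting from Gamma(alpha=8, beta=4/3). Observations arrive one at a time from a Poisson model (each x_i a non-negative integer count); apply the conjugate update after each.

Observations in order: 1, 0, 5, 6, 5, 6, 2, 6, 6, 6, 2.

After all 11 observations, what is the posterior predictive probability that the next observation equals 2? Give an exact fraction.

1677156226053977824663125248044002381713621767035490770525773407278316846422806173904763/12980742146337069071326240823050240000000000000000000000000000000000000000000000000000000

obs 1: x=1 → posterior Gamma(9, 7/3)
obs 2: x=0 → posterior Gamma(9, 10/3)
obs 3: x=5 → posterior Gamma(14, 13/3)
obs 4: x=6 → posterior Gamma(20, 16/3)
obs 5: x=5 → posterior Gamma(25, 19/3)
obs 6: x=6 → posterior Gamma(31, 22/3)
obs 7: x=2 → posterior Gamma(33, 25/3)
obs 8: x=6 → posterior Gamma(39, 28/3)
obs 9: x=6 → posterior Gamma(45, 31/3)
obs 10: x=6 → posterior Gamma(51, 34/3)
obs 11: x=2 → posterior Gamma(53, 37/3)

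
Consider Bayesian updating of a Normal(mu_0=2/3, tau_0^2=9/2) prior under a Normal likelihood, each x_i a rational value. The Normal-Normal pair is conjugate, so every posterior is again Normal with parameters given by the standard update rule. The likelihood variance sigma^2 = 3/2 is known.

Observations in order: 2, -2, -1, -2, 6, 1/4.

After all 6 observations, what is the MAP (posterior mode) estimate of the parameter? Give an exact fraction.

125/228

obs 1: x=2 → posterior Normal(5/3, 9/8)
obs 2: x=-2 → posterior Normal(2/21, 9/14)
obs 3: x=-1 → posterior Normal(-7/30, 9/20)
obs 4: x=-2 → posterior Normal(-25/39, 9/26)
obs 5: x=6 → posterior Normal(29/48, 9/32)
obs 6: x=1/4 → posterior Normal(125/228, 9/38)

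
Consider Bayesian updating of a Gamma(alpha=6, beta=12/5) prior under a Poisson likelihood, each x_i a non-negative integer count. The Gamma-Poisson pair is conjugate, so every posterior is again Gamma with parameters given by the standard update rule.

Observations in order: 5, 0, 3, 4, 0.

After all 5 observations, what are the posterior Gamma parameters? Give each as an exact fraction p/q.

alpha=18, beta=37/5

obs 1: x=5 → posterior Gamma(11, 17/5)
obs 2: x=0 → posterior Gamma(11, 22/5)
obs 3: x=3 → posterior Gamma(14, 27/5)
obs 4: x=4 → posterior Gamma(18, 32/5)
obs 5: x=0 → posterior Gamma(18, 37/5)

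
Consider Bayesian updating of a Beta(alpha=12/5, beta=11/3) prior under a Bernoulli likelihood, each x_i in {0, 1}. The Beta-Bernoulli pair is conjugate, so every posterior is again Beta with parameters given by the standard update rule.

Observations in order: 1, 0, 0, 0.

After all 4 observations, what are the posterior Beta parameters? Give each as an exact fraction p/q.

obs 1: x=1 → posterior Beta(17/5, 11/3)
obs 2: x=0 → posterior Beta(17/5, 14/3)
obs 3: x=0 → posterior Beta(17/5, 17/3)
obs 4: x=0 → posterior Beta(17/5, 20/3)

alpha=17/5, beta=20/3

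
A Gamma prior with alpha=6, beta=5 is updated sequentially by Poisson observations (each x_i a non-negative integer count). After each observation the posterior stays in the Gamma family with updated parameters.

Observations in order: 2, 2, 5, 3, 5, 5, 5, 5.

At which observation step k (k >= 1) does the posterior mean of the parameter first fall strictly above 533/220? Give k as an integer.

obs 1: x=2 → posterior Gamma(8, 6)
obs 2: x=2 → posterior Gamma(10, 7)
obs 3: x=5 → posterior Gamma(15, 8)
obs 4: x=3 → posterior Gamma(18, 9)
obs 5: x=5 → posterior Gamma(23, 10)
obs 6: x=5 → posterior Gamma(28, 11)
obs 7: x=5 → posterior Gamma(33, 12)
obs 8: x=5 → posterior Gamma(38, 13)

k = 6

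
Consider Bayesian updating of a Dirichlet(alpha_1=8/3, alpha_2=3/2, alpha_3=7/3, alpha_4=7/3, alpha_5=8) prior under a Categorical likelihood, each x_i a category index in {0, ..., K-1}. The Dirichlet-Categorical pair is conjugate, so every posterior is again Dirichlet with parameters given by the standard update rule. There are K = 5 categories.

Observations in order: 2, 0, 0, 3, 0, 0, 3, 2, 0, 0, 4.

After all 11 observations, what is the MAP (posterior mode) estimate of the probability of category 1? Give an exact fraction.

3/137

obs 1: x=2 → posterior Dirichlet(8/3, 3/2, 10/3, 7/3, 8)
obs 2: x=0 → posterior Dirichlet(11/3, 3/2, 10/3, 7/3, 8)
obs 3: x=0 → posterior Dirichlet(14/3, 3/2, 10/3, 7/3, 8)
obs 4: x=3 → posterior Dirichlet(14/3, 3/2, 10/3, 10/3, 8)
obs 5: x=0 → posterior Dirichlet(17/3, 3/2, 10/3, 10/3, 8)
obs 6: x=0 → posterior Dirichlet(20/3, 3/2, 10/3, 10/3, 8)
obs 7: x=3 → posterior Dirichlet(20/3, 3/2, 10/3, 13/3, 8)
obs 8: x=2 → posterior Dirichlet(20/3, 3/2, 13/3, 13/3, 8)
obs 9: x=0 → posterior Dirichlet(23/3, 3/2, 13/3, 13/3, 8)
obs 10: x=0 → posterior Dirichlet(26/3, 3/2, 13/3, 13/3, 8)
obs 11: x=4 → posterior Dirichlet(26/3, 3/2, 13/3, 13/3, 9)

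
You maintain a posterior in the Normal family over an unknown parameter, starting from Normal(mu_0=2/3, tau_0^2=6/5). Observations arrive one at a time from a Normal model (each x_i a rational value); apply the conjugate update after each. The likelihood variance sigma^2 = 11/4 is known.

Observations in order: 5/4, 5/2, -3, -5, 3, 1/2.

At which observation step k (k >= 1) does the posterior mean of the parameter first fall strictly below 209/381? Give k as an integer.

obs 1: x=5/4 → posterior Normal(200/237, 66/79)
obs 2: x=5/2 → posterior Normal(380/309, 66/103)
obs 3: x=-3 → posterior Normal(164/381, 66/127)
obs 4: x=-5 → posterior Normal(-196/453, 66/151)
obs 5: x=3 → posterior Normal(4/105, 66/175)
obs 6: x=1/2 → posterior Normal(56/597, 66/199)

k = 3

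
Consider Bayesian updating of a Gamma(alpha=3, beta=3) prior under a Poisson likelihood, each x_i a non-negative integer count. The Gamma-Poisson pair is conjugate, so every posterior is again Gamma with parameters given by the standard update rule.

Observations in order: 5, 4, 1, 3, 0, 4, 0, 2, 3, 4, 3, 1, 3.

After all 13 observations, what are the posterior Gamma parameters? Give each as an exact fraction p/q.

alpha=36, beta=16

obs 1: x=5 → posterior Gamma(8, 4)
obs 2: x=4 → posterior Gamma(12, 5)
obs 3: x=1 → posterior Gamma(13, 6)
obs 4: x=3 → posterior Gamma(16, 7)
obs 5: x=0 → posterior Gamma(16, 8)
obs 6: x=4 → posterior Gamma(20, 9)
obs 7: x=0 → posterior Gamma(20, 10)
obs 8: x=2 → posterior Gamma(22, 11)
obs 9: x=3 → posterior Gamma(25, 12)
obs 10: x=4 → posterior Gamma(29, 13)
obs 11: x=3 → posterior Gamma(32, 14)
obs 12: x=1 → posterior Gamma(33, 15)
obs 13: x=3 → posterior Gamma(36, 16)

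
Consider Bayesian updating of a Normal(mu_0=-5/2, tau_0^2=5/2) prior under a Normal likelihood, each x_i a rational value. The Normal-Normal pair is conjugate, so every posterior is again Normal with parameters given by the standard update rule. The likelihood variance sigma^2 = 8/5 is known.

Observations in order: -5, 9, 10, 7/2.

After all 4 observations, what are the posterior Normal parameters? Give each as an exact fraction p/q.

obs 1: x=-5 → posterior Normal(-165/41, 40/41)
obs 2: x=9 → posterior Normal(10/11, 20/33)
obs 3: x=10 → posterior Normal(310/91, 40/91)
obs 4: x=7/2 → posterior Normal(795/232, 10/29)

mu_0=795/232, tau_0^2=10/29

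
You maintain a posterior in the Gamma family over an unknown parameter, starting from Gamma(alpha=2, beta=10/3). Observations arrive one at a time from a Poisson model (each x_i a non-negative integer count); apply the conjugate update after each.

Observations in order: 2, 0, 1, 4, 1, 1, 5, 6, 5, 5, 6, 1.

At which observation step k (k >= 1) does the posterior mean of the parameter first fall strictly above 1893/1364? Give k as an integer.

k = 7

obs 1: x=2 → posterior Gamma(4, 13/3)
obs 2: x=0 → posterior Gamma(4, 16/3)
obs 3: x=1 → posterior Gamma(5, 19/3)
obs 4: x=4 → posterior Gamma(9, 22/3)
obs 5: x=1 → posterior Gamma(10, 25/3)
obs 6: x=1 → posterior Gamma(11, 28/3)
obs 7: x=5 → posterior Gamma(16, 31/3)
obs 8: x=6 → posterior Gamma(22, 34/3)
obs 9: x=5 → posterior Gamma(27, 37/3)
obs 10: x=5 → posterior Gamma(32, 40/3)
obs 11: x=6 → posterior Gamma(38, 43/3)
obs 12: x=1 → posterior Gamma(39, 46/3)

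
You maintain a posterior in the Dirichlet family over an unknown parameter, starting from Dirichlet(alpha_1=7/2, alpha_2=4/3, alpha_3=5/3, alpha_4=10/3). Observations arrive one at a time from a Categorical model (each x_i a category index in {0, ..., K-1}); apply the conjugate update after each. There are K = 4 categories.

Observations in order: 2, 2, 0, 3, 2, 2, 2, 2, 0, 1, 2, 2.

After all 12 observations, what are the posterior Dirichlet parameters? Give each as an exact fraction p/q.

alpha_1=11/2, alpha_2=7/3, alpha_3=29/3, alpha_4=13/3

obs 1: x=2 → posterior Dirichlet(7/2, 4/3, 8/3, 10/3)
obs 2: x=2 → posterior Dirichlet(7/2, 4/3, 11/3, 10/3)
obs 3: x=0 → posterior Dirichlet(9/2, 4/3, 11/3, 10/3)
obs 4: x=3 → posterior Dirichlet(9/2, 4/3, 11/3, 13/3)
obs 5: x=2 → posterior Dirichlet(9/2, 4/3, 14/3, 13/3)
obs 6: x=2 → posterior Dirichlet(9/2, 4/3, 17/3, 13/3)
obs 7: x=2 → posterior Dirichlet(9/2, 4/3, 20/3, 13/3)
obs 8: x=2 → posterior Dirichlet(9/2, 4/3, 23/3, 13/3)
obs 9: x=0 → posterior Dirichlet(11/2, 4/3, 23/3, 13/3)
obs 10: x=1 → posterior Dirichlet(11/2, 7/3, 23/3, 13/3)
obs 11: x=2 → posterior Dirichlet(11/2, 7/3, 26/3, 13/3)
obs 12: x=2 → posterior Dirichlet(11/2, 7/3, 29/3, 13/3)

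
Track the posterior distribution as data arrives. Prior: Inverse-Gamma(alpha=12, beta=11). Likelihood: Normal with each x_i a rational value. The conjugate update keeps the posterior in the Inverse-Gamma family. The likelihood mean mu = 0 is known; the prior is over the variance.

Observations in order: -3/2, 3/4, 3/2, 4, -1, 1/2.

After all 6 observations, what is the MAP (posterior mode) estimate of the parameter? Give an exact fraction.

obs 1: x=-3/2 → posterior Inverse-Gamma(25/2, 97/8)
obs 2: x=3/4 → posterior Inverse-Gamma(13, 397/32)
obs 3: x=3/2 → posterior Inverse-Gamma(27/2, 433/32)
obs 4: x=4 → posterior Inverse-Gamma(14, 689/32)
obs 5: x=-1 → posterior Inverse-Gamma(29/2, 705/32)
obs 6: x=1/2 → posterior Inverse-Gamma(15, 709/32)

709/512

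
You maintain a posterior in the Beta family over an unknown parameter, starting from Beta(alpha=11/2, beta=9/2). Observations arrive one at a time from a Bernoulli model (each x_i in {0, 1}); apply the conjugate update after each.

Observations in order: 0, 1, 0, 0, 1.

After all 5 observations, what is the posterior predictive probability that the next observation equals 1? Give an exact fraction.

1/2

obs 1: x=0 → posterior Beta(11/2, 11/2)
obs 2: x=1 → posterior Beta(13/2, 11/2)
obs 3: x=0 → posterior Beta(13/2, 13/2)
obs 4: x=0 → posterior Beta(13/2, 15/2)
obs 5: x=1 → posterior Beta(15/2, 15/2)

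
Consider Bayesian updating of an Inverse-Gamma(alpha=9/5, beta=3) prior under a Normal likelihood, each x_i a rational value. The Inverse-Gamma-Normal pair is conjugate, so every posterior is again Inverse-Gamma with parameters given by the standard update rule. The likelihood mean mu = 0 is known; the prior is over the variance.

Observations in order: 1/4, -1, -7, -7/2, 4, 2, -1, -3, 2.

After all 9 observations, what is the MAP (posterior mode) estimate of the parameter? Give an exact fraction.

obs 1: x=1/4 → posterior Inverse-Gamma(23/10, 97/32)
obs 2: x=-1 → posterior Inverse-Gamma(14/5, 113/32)
obs 3: x=-7 → posterior Inverse-Gamma(33/10, 897/32)
obs 4: x=-7/2 → posterior Inverse-Gamma(19/5, 1093/32)
obs 5: x=4 → posterior Inverse-Gamma(43/10, 1349/32)
obs 6: x=2 → posterior Inverse-Gamma(24/5, 1413/32)
obs 7: x=-1 → posterior Inverse-Gamma(53/10, 1429/32)
obs 8: x=-3 → posterior Inverse-Gamma(29/5, 1573/32)
obs 9: x=2 → posterior Inverse-Gamma(63/10, 1637/32)

8185/1168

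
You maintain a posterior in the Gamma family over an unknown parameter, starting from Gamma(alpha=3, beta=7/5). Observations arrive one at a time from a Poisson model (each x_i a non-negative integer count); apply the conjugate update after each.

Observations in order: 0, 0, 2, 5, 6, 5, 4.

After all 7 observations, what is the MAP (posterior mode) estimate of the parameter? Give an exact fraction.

20/7

obs 1: x=0 → posterior Gamma(3, 12/5)
obs 2: x=0 → posterior Gamma(3, 17/5)
obs 3: x=2 → posterior Gamma(5, 22/5)
obs 4: x=5 → posterior Gamma(10, 27/5)
obs 5: x=6 → posterior Gamma(16, 32/5)
obs 6: x=5 → posterior Gamma(21, 37/5)
obs 7: x=4 → posterior Gamma(25, 42/5)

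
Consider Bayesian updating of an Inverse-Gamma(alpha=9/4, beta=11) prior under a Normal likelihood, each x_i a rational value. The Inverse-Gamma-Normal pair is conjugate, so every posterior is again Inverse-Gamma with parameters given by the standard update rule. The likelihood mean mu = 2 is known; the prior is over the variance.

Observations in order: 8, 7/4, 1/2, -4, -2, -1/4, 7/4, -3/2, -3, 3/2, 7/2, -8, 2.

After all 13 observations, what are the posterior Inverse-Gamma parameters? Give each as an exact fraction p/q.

alpha=35/4, beta=4115/32

obs 1: x=8 → posterior Inverse-Gamma(11/4, 29)
obs 2: x=7/4 → posterior Inverse-Gamma(13/4, 929/32)
obs 3: x=1/2 → posterior Inverse-Gamma(15/4, 965/32)
obs 4: x=-4 → posterior Inverse-Gamma(17/4, 1541/32)
obs 5: x=-2 → posterior Inverse-Gamma(19/4, 1797/32)
obs 6: x=-1/4 → posterior Inverse-Gamma(21/4, 939/16)
obs 7: x=7/4 → posterior Inverse-Gamma(23/4, 1879/32)
obs 8: x=-3/2 → posterior Inverse-Gamma(25/4, 2075/32)
obs 9: x=-3 → posterior Inverse-Gamma(27/4, 2475/32)
obs 10: x=3/2 → posterior Inverse-Gamma(29/4, 2479/32)
obs 11: x=7/2 → posterior Inverse-Gamma(31/4, 2515/32)
obs 12: x=-8 → posterior Inverse-Gamma(33/4, 4115/32)
obs 13: x=2 → posterior Inverse-Gamma(35/4, 4115/32)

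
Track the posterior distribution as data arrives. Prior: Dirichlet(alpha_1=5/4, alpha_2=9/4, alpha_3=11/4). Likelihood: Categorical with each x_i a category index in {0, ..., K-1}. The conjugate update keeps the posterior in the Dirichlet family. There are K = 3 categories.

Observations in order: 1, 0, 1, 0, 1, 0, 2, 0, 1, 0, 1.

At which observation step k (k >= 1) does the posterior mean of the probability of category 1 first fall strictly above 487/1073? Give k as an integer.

k = 3

obs 1: x=1 → posterior Dirichlet(5/4, 13/4, 11/4)
obs 2: x=0 → posterior Dirichlet(9/4, 13/4, 11/4)
obs 3: x=1 → posterior Dirichlet(9/4, 17/4, 11/4)
obs 4: x=0 → posterior Dirichlet(13/4, 17/4, 11/4)
obs 5: x=1 → posterior Dirichlet(13/4, 21/4, 11/4)
obs 6: x=0 → posterior Dirichlet(17/4, 21/4, 11/4)
obs 7: x=2 → posterior Dirichlet(17/4, 21/4, 15/4)
obs 8: x=0 → posterior Dirichlet(21/4, 21/4, 15/4)
obs 9: x=1 → posterior Dirichlet(21/4, 25/4, 15/4)
obs 10: x=0 → posterior Dirichlet(25/4, 25/4, 15/4)
obs 11: x=1 → posterior Dirichlet(25/4, 29/4, 15/4)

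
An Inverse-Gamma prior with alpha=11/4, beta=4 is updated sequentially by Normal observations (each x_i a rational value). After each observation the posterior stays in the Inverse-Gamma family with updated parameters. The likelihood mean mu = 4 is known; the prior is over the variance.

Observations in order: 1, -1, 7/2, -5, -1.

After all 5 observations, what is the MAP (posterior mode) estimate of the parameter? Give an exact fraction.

593/50

obs 1: x=1 → posterior Inverse-Gamma(13/4, 17/2)
obs 2: x=-1 → posterior Inverse-Gamma(15/4, 21)
obs 3: x=7/2 → posterior Inverse-Gamma(17/4, 169/8)
obs 4: x=-5 → posterior Inverse-Gamma(19/4, 493/8)
obs 5: x=-1 → posterior Inverse-Gamma(21/4, 593/8)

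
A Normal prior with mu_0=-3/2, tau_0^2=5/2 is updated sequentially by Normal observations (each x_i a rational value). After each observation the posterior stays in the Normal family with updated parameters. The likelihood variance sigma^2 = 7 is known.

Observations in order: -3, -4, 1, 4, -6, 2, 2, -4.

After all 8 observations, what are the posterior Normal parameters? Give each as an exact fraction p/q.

obs 1: x=-3 → posterior Normal(-36/19, 35/19)
obs 2: x=-4 → posterior Normal(-7/3, 35/24)
obs 3: x=1 → posterior Normal(-51/29, 35/29)
obs 4: x=4 → posterior Normal(-31/34, 35/34)
obs 5: x=-6 → posterior Normal(-61/39, 35/39)
obs 6: x=2 → posterior Normal(-51/44, 35/44)
obs 7: x=2 → posterior Normal(-41/49, 5/7)
obs 8: x=-4 → posterior Normal(-61/54, 35/54)

mu_0=-61/54, tau_0^2=35/54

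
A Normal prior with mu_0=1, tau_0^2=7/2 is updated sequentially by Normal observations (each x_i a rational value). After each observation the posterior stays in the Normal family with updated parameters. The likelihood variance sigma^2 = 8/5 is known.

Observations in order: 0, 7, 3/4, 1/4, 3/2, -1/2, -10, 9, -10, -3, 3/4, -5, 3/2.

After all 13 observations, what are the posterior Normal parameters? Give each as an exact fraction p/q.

mu_0=-1021/1884, tau_0^2=56/471

obs 1: x=0 → posterior Normal(16/51, 56/51)
obs 2: x=7 → posterior Normal(261/86, 28/43)
obs 3: x=3/4 → posterior Normal(1149/484, 56/121)
obs 4: x=1/4 → posterior Normal(74/39, 14/39)
obs 5: x=3/2 → posterior Normal(697/382, 56/191)
obs 6: x=-1/2 → posterior Normal(331/226, 28/113)
obs 7: x=-10 → posterior Normal(-19/261, 56/261)
obs 8: x=9 → posterior Normal(1, 7/37)
obs 9: x=-10 → posterior Normal(-54/331, 56/331)
obs 10: x=-3 → posterior Normal(-53/122, 28/183)
obs 11: x=3/4 → posterior Normal(-531/1604, 56/401)
obs 12: x=-5 → posterior Normal(-1231/1744, 14/109)
obs 13: x=3/2 → posterior Normal(-1021/1884, 56/471)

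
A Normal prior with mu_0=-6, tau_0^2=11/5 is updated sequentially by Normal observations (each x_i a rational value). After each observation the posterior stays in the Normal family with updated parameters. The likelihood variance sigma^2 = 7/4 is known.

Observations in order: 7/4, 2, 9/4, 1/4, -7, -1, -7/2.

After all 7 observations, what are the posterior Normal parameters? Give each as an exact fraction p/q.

obs 1: x=7/4 → posterior Normal(-133/79, 77/79)
obs 2: x=2 → posterior Normal(-15/41, 77/123)
obs 3: x=9/4 → posterior Normal(54/167, 77/167)
obs 4: x=1/4 → posterior Normal(65/211, 77/211)
obs 5: x=-7 → posterior Normal(-81/85, 77/255)
obs 6: x=-1 → posterior Normal(-287/299, 77/299)
obs 7: x=-7/2 → posterior Normal(-9/7, 11/49)

mu_0=-9/7, tau_0^2=11/49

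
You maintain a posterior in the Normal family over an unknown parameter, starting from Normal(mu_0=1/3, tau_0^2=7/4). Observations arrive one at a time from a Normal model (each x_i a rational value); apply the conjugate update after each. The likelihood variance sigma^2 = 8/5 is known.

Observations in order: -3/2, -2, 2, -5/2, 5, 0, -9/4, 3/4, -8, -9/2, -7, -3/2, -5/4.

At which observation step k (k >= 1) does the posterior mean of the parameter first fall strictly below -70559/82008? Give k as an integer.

k = 2

obs 1: x=-3/2 → posterior Normal(-251/402, 56/67)
obs 2: x=-2 → posterior Normal(-671/612, 28/51)
obs 3: x=2 → posterior Normal(-251/822, 56/137)
obs 4: x=-5/2 → posterior Normal(-97/129, 14/43)
obs 5: x=5 → posterior Normal(137/621, 56/207)
obs 6: x=0 → posterior Normal(137/726, 28/121)
obs 7: x=-9/4 → posterior Normal(-397/3324, 56/277)
obs 8: x=3/4 → posterior Normal(-41/1872, 7/39)
obs 9: x=-8 → posterior Normal(-1721/2082, 56/347)
obs 10: x=-9/2 → posterior Normal(-1333/1146, 28/191)
obs 11: x=-7 → posterior Normal(-2068/1251, 56/417)
obs 12: x=-3/2 → posterior Normal(-4451/2712, 14/113)
obs 13: x=-5/4 → posterior Normal(-9427/5844, 56/487)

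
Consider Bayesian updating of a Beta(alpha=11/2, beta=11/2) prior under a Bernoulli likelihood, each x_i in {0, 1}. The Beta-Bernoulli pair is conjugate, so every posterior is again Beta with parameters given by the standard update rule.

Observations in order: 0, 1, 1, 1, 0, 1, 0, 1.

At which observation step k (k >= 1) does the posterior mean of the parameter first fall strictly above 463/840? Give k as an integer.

obs 1: x=0 → posterior Beta(11/2, 13/2)
obs 2: x=1 → posterior Beta(13/2, 13/2)
obs 3: x=1 → posterior Beta(15/2, 13/2)
obs 4: x=1 → posterior Beta(17/2, 13/2)
obs 5: x=0 → posterior Beta(17/2, 15/2)
obs 6: x=1 → posterior Beta(19/2, 15/2)
obs 7: x=0 → posterior Beta(19/2, 17/2)
obs 8: x=1 → posterior Beta(21/2, 17/2)

k = 4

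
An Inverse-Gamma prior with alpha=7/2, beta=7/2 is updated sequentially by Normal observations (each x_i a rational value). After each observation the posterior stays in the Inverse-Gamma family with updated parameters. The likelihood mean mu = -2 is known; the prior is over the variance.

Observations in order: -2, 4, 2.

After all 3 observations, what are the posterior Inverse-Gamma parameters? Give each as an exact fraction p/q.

alpha=5, beta=59/2

obs 1: x=-2 → posterior Inverse-Gamma(4, 7/2)
obs 2: x=4 → posterior Inverse-Gamma(9/2, 43/2)
obs 3: x=2 → posterior Inverse-Gamma(5, 59/2)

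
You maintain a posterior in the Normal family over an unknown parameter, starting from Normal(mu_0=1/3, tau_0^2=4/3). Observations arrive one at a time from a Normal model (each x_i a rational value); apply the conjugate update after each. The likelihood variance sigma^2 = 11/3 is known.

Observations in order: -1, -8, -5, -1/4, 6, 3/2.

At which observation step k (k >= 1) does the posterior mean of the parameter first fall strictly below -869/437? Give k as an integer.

k = 3

obs 1: x=-1 → posterior Normal(-1/45, 44/45)
obs 2: x=-8 → posterior Normal(-97/57, 44/57)
obs 3: x=-5 → posterior Normal(-157/69, 44/69)
obs 4: x=-1/4 → posterior Normal(-160/81, 44/81)
obs 5: x=6 → posterior Normal(-88/93, 44/93)
obs 6: x=3/2 → posterior Normal(-2/3, 44/105)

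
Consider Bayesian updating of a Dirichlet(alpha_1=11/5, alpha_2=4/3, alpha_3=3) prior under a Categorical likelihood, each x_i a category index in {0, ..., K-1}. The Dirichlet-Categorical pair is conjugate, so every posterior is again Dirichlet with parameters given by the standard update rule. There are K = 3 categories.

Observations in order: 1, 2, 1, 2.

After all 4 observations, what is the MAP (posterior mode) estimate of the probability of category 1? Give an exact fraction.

35/113

obs 1: x=1 → posterior Dirichlet(11/5, 7/3, 3)
obs 2: x=2 → posterior Dirichlet(11/5, 7/3, 4)
obs 3: x=1 → posterior Dirichlet(11/5, 10/3, 4)
obs 4: x=2 → posterior Dirichlet(11/5, 10/3, 5)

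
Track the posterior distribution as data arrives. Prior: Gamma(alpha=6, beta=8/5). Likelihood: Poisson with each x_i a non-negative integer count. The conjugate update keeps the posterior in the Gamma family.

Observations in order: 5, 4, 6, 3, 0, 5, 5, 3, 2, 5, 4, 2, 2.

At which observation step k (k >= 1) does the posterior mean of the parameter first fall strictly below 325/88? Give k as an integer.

obs 1: x=5 → posterior Gamma(11, 13/5)
obs 2: x=4 → posterior Gamma(15, 18/5)
obs 3: x=6 → posterior Gamma(21, 23/5)
obs 4: x=3 → posterior Gamma(24, 28/5)
obs 5: x=0 → posterior Gamma(24, 33/5)
obs 6: x=5 → posterior Gamma(29, 38/5)
obs 7: x=5 → posterior Gamma(34, 43/5)
obs 8: x=3 → posterior Gamma(37, 48/5)
obs 9: x=2 → posterior Gamma(39, 53/5)
obs 10: x=5 → posterior Gamma(44, 58/5)
obs 11: x=4 → posterior Gamma(48, 63/5)
obs 12: x=2 → posterior Gamma(50, 68/5)
obs 13: x=2 → posterior Gamma(52, 73/5)

k = 5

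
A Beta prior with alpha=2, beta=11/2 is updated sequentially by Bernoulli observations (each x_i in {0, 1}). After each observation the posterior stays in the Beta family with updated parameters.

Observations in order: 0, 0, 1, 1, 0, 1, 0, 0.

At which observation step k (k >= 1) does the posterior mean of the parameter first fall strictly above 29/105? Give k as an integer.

k = 3

obs 1: x=0 → posterior Beta(2, 13/2)
obs 2: x=0 → posterior Beta(2, 15/2)
obs 3: x=1 → posterior Beta(3, 15/2)
obs 4: x=1 → posterior Beta(4, 15/2)
obs 5: x=0 → posterior Beta(4, 17/2)
obs 6: x=1 → posterior Beta(5, 17/2)
obs 7: x=0 → posterior Beta(5, 19/2)
obs 8: x=0 → posterior Beta(5, 21/2)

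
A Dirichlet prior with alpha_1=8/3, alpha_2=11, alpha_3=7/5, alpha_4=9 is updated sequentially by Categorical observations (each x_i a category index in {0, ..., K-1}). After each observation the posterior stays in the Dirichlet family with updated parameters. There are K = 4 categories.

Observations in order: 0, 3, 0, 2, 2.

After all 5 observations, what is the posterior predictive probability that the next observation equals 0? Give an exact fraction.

35/218

obs 1: x=0 → posterior Dirichlet(11/3, 11, 7/5, 9)
obs 2: x=3 → posterior Dirichlet(11/3, 11, 7/5, 10)
obs 3: x=0 → posterior Dirichlet(14/3, 11, 7/5, 10)
obs 4: x=2 → posterior Dirichlet(14/3, 11, 12/5, 10)
obs 5: x=2 → posterior Dirichlet(14/3, 11, 17/5, 10)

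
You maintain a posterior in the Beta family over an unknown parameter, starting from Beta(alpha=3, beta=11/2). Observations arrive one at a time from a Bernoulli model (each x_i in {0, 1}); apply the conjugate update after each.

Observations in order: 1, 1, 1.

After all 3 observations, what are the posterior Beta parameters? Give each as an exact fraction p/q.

obs 1: x=1 → posterior Beta(4, 11/2)
obs 2: x=1 → posterior Beta(5, 11/2)
obs 3: x=1 → posterior Beta(6, 11/2)

alpha=6, beta=11/2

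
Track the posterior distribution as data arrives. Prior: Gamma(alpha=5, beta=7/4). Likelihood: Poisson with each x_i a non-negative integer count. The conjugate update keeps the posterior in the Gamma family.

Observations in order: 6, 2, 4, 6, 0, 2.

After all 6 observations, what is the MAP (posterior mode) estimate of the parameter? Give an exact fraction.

obs 1: x=6 → posterior Gamma(11, 11/4)
obs 2: x=2 → posterior Gamma(13, 15/4)
obs 3: x=4 → posterior Gamma(17, 19/4)
obs 4: x=6 → posterior Gamma(23, 23/4)
obs 5: x=0 → posterior Gamma(23, 27/4)
obs 6: x=2 → posterior Gamma(25, 31/4)

96/31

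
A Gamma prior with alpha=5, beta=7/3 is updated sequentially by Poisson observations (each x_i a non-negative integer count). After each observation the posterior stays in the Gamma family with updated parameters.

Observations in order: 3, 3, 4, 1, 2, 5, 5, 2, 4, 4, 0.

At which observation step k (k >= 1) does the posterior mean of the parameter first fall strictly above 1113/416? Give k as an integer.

k = 3

obs 1: x=3 → posterior Gamma(8, 10/3)
obs 2: x=3 → posterior Gamma(11, 13/3)
obs 3: x=4 → posterior Gamma(15, 16/3)
obs 4: x=1 → posterior Gamma(16, 19/3)
obs 5: x=2 → posterior Gamma(18, 22/3)
obs 6: x=5 → posterior Gamma(23, 25/3)
obs 7: x=5 → posterior Gamma(28, 28/3)
obs 8: x=2 → posterior Gamma(30, 31/3)
obs 9: x=4 → posterior Gamma(34, 34/3)
obs 10: x=4 → posterior Gamma(38, 37/3)
obs 11: x=0 → posterior Gamma(38, 40/3)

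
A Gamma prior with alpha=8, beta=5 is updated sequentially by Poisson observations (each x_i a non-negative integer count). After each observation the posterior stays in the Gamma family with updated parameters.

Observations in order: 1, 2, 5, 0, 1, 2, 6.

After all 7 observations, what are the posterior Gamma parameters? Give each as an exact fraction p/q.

obs 1: x=1 → posterior Gamma(9, 6)
obs 2: x=2 → posterior Gamma(11, 7)
obs 3: x=5 → posterior Gamma(16, 8)
obs 4: x=0 → posterior Gamma(16, 9)
obs 5: x=1 → posterior Gamma(17, 10)
obs 6: x=2 → posterior Gamma(19, 11)
obs 7: x=6 → posterior Gamma(25, 12)

alpha=25, beta=12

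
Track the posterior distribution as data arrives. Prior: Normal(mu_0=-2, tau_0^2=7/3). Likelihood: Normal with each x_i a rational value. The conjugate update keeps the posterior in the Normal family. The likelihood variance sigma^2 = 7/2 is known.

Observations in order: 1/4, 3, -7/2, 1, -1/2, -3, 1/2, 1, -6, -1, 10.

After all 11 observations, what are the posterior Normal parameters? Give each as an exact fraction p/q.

obs 1: x=1/4 → posterior Normal(-11/10, 7/5)
obs 2: x=3 → posterior Normal(1/14, 1)
obs 3: x=-7/2 → posterior Normal(-13/18, 7/9)
obs 4: x=1 → posterior Normal(-9/22, 7/11)
obs 5: x=-1/2 → posterior Normal(-11/26, 7/13)
obs 6: x=-3 → posterior Normal(-23/30, 7/15)
obs 7: x=1/2 → posterior Normal(-21/34, 7/17)
obs 8: x=1 → posterior Normal(-17/38, 7/19)
obs 9: x=-6 → posterior Normal(-41/42, 1/3)
obs 10: x=-1 → posterior Normal(-45/46, 7/23)
obs 11: x=10 → posterior Normal(-1/10, 7/25)

mu_0=-1/10, tau_0^2=7/25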